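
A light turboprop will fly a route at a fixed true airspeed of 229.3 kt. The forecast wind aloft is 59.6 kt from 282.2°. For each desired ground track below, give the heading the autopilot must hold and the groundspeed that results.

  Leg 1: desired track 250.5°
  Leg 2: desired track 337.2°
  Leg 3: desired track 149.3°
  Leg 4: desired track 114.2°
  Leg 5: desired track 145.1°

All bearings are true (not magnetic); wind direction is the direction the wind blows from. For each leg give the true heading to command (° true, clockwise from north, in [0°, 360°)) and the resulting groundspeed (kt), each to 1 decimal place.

Leg 1: desired track 250.5°; wind correction +7.9° → command heading 258.4°, groundspeed 176.4 kt
Leg 2: desired track 337.2°; wind correction -12.3° → command heading 324.9°, groundspeed 189.9 kt
Leg 3: desired track 149.3°; wind correction +11.0° → command heading 160.3°, groundspeed 265.7 kt
Leg 4: desired track 114.2°; wind correction +3.1° → command heading 117.3°, groundspeed 287.3 kt
Leg 5: desired track 145.1°; wind correction +10.2° → command heading 155.3°, groundspeed 269.3 kt

Leg 1: heading=258.4°, groundspeed=176.4 kt
Leg 2: heading=324.9°, groundspeed=189.9 kt
Leg 3: heading=160.3°, groundspeed=265.7 kt
Leg 4: heading=117.3°, groundspeed=287.3 kt
Leg 5: heading=155.3°, groundspeed=269.3 kt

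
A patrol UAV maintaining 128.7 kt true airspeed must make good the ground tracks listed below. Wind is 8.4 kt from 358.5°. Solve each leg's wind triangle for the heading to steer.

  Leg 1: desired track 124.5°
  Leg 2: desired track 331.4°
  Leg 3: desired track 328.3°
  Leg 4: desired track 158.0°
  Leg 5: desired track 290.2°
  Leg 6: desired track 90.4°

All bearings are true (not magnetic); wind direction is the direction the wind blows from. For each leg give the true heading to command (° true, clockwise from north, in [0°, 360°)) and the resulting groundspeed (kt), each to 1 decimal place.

Leg 1: heading=121.5°, groundspeed=133.5 kt
Leg 2: heading=333.1°, groundspeed=121.2 kt
Leg 3: heading=330.2°, groundspeed=121.4 kt
Leg 4: heading=156.7°, groundspeed=136.5 kt
Leg 5: heading=293.7°, groundspeed=125.4 kt
Leg 6: heading=86.7°, groundspeed=128.7 kt

Leg 1: desired track 124.5°; wind correction -3.0° → command heading 121.5°, groundspeed 133.5 kt
Leg 2: desired track 331.4°; wind correction +1.7° → command heading 333.1°, groundspeed 121.2 kt
Leg 3: desired track 328.3°; wind correction +1.9° → command heading 330.2°, groundspeed 121.4 kt
Leg 4: desired track 158.0°; wind correction -1.3° → command heading 156.7°, groundspeed 136.5 kt
Leg 5: desired track 290.2°; wind correction +3.5° → command heading 293.7°, groundspeed 125.4 kt
Leg 6: desired track 90.4°; wind correction -3.7° → command heading 86.7°, groundspeed 128.7 kt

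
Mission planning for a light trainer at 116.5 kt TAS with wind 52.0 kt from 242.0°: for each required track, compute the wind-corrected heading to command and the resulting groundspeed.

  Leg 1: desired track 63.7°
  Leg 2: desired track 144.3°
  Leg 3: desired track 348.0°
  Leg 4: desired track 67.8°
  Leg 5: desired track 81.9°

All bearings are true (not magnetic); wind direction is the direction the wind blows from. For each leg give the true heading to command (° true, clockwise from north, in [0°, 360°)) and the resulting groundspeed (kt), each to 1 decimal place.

Leg 1: heading=64.5°, groundspeed=168.5 kt
Leg 2: heading=170.6°, groundspeed=111.5 kt
Leg 3: heading=322.6°, groundspeed=119.6 kt
Leg 4: heading=70.4°, groundspeed=168.1 kt
Leg 5: heading=90.6°, groundspeed=164.0 kt

Leg 1: desired track 63.7°; wind correction +0.8° → command heading 64.5°, groundspeed 168.5 kt
Leg 2: desired track 144.3°; wind correction +26.3° → command heading 170.6°, groundspeed 111.5 kt
Leg 3: desired track 348.0°; wind correction -25.4° → command heading 322.6°, groundspeed 119.6 kt
Leg 4: desired track 67.8°; wind correction +2.6° → command heading 70.4°, groundspeed 168.1 kt
Leg 5: desired track 81.9°; wind correction +8.7° → command heading 90.6°, groundspeed 164.0 kt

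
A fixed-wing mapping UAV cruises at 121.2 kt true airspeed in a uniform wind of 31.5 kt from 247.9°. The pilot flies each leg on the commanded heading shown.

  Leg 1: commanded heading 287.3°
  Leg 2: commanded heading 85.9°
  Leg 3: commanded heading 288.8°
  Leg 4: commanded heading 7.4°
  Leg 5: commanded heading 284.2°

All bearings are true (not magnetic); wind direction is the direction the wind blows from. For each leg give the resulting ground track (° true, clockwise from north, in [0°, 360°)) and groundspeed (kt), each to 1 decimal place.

Leg 1: track=299.0°, groundspeed=98.9 kt
Leg 2: track=82.2°, groundspeed=151.5 kt
Leg 3: track=300.8°, groundspeed=99.6 kt
Leg 4: track=18.7°, groundspeed=139.4 kt
Leg 5: track=295.2°, groundspeed=97.6 kt

Leg 1: heading 287.3°; drift +11.7° → track 299.0°, groundspeed 98.9 kt
Leg 2: heading 85.9°; drift -3.7° → track 82.2°, groundspeed 151.5 kt
Leg 3: heading 288.8°; drift +12.0° → track 300.8°, groundspeed 99.6 kt
Leg 4: heading 7.4°; drift +11.3° → track 18.7°, groundspeed 139.4 kt
Leg 5: heading 284.2°; drift +11.0° → track 295.2°, groundspeed 97.6 kt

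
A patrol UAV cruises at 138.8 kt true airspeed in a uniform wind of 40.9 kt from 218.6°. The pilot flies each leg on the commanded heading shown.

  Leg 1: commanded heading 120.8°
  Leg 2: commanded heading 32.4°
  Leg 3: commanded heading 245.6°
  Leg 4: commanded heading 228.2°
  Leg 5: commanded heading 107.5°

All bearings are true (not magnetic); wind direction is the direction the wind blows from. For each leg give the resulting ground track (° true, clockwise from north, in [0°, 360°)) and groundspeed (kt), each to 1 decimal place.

Leg 1: heading 120.8°; drift -15.7° → track 105.1°, groundspeed 149.9 kt
Leg 2: heading 32.4°; drift +1.4° → track 33.8°, groundspeed 179.5 kt
Leg 3: heading 245.6°; drift +10.3° → track 255.9°, groundspeed 104.0 kt
Leg 4: heading 228.2°; drift +4.0° → track 232.2°, groundspeed 98.7 kt
Leg 5: heading 107.5°; drift -14.0° → track 93.5°, groundspeed 158.2 kt

Leg 1: track=105.1°, groundspeed=149.9 kt
Leg 2: track=33.8°, groundspeed=179.5 kt
Leg 3: track=255.9°, groundspeed=104.0 kt
Leg 4: track=232.2°, groundspeed=98.7 kt
Leg 5: track=93.5°, groundspeed=158.2 kt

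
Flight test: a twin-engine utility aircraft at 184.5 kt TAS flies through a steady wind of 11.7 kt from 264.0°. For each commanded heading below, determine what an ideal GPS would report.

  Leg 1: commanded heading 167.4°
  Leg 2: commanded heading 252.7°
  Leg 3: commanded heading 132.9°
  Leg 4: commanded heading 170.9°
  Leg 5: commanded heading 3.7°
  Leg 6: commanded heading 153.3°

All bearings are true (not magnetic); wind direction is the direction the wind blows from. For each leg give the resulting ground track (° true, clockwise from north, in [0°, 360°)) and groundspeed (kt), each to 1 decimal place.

Leg 1: track=163.8°, groundspeed=186.2 kt
Leg 2: track=251.9°, groundspeed=173.0 kt
Leg 3: track=130.3°, groundspeed=192.4 kt
Leg 4: track=167.3°, groundspeed=185.5 kt
Leg 5: track=7.2°, groundspeed=186.8 kt
Leg 6: track=150.0°, groundspeed=189.0 kt

Leg 1: heading 167.4°; drift -3.6° → track 163.8°, groundspeed 186.2 kt
Leg 2: heading 252.7°; drift -0.8° → track 251.9°, groundspeed 173.0 kt
Leg 3: heading 132.9°; drift -2.6° → track 130.3°, groundspeed 192.4 kt
Leg 4: heading 170.9°; drift -3.6° → track 167.3°, groundspeed 185.5 kt
Leg 5: heading 3.7°; drift +3.5° → track 7.2°, groundspeed 186.8 kt
Leg 6: heading 153.3°; drift -3.3° → track 150.0°, groundspeed 189.0 kt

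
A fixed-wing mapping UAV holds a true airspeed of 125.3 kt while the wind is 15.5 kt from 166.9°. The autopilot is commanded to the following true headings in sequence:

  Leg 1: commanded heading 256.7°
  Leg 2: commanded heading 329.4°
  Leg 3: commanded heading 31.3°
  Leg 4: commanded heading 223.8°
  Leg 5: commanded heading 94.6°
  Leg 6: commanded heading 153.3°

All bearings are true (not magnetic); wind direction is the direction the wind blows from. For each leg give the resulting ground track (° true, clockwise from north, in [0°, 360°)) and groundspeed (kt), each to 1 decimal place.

Leg 1: heading 256.7°; drift +7.1° → track 263.8°, groundspeed 126.2 kt
Leg 2: heading 329.4°; drift +1.9° → track 331.3°, groundspeed 140.2 kt
Leg 3: heading 31.3°; drift -4.5° → track 26.8°, groundspeed 136.8 kt
Leg 4: heading 223.8°; drift +6.3° → track 230.1°, groundspeed 117.6 kt
Leg 5: heading 94.6°; drift -7.0° → track 87.6°, groundspeed 121.5 kt
Leg 6: heading 153.3°; drift -1.9° → track 151.4°, groundspeed 110.3 kt

Leg 1: track=263.8°, groundspeed=126.2 kt
Leg 2: track=331.3°, groundspeed=140.2 kt
Leg 3: track=26.8°, groundspeed=136.8 kt
Leg 4: track=230.1°, groundspeed=117.6 kt
Leg 5: track=87.6°, groundspeed=121.5 kt
Leg 6: track=151.4°, groundspeed=110.3 kt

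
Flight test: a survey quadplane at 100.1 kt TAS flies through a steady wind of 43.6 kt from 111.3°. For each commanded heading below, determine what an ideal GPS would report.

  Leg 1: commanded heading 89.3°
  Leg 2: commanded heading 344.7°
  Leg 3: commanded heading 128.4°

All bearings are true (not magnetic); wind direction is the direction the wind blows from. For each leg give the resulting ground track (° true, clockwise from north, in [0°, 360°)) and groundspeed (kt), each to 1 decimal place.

Leg 1: track=74.0°, groundspeed=61.9 kt
Leg 2: track=329.2°, groundspeed=130.9 kt
Leg 3: track=140.8°, groundspeed=59.8 kt

Leg 1: heading 89.3°; drift -15.3° → track 74.0°, groundspeed 61.9 kt
Leg 2: heading 344.7°; drift -15.5° → track 329.2°, groundspeed 130.9 kt
Leg 3: heading 128.4°; drift +12.4° → track 140.8°, groundspeed 59.8 kt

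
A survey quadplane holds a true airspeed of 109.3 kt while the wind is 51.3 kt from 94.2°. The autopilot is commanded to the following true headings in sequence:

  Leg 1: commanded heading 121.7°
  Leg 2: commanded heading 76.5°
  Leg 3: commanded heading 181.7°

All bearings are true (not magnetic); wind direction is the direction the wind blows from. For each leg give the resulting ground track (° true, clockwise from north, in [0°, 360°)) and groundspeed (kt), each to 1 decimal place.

Leg 1: track=142.1°, groundspeed=68.1 kt
Leg 2: track=62.0°, groundspeed=62.4 kt
Leg 3: track=207.3°, groundspeed=118.7 kt

Leg 1: heading 121.7°; drift +20.4° → track 142.1°, groundspeed 68.1 kt
Leg 2: heading 76.5°; drift -14.5° → track 62.0°, groundspeed 62.4 kt
Leg 3: heading 181.7°; drift +25.6° → track 207.3°, groundspeed 118.7 kt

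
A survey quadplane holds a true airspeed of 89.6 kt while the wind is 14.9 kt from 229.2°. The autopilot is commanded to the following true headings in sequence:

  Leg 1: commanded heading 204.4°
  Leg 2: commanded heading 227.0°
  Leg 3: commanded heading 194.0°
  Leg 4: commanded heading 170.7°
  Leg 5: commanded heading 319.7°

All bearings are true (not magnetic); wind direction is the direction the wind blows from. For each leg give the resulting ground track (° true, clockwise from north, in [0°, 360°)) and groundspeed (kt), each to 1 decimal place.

Leg 1: heading 204.4°; drift -4.7° → track 199.7°, groundspeed 76.3 kt
Leg 2: heading 227.0°; drift -0.4° → track 226.6°, groundspeed 74.7 kt
Leg 3: heading 194.0°; drift -6.3° → track 187.7°, groundspeed 77.9 kt
Leg 4: heading 170.7°; drift -8.8° → track 161.9°, groundspeed 82.8 kt
Leg 5: heading 319.7°; drift +9.4° → track 329.1°, groundspeed 91.0 kt

Leg 1: track=199.7°, groundspeed=76.3 kt
Leg 2: track=226.6°, groundspeed=74.7 kt
Leg 3: track=187.7°, groundspeed=77.9 kt
Leg 4: track=161.9°, groundspeed=82.8 kt
Leg 5: track=329.1°, groundspeed=91.0 kt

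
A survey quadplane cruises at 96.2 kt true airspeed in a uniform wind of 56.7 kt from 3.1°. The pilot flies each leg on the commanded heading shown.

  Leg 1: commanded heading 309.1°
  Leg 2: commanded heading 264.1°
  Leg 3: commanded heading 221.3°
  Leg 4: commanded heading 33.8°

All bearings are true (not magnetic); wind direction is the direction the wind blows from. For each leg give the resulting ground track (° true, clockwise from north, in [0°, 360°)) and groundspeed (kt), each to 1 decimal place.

Leg 1: track=273.0°, groundspeed=77.8 kt
Leg 2: track=236.0°, groundspeed=119.1 kt
Leg 3: track=207.3°, groundspeed=145.1 kt
Leg 4: track=65.2°, groundspeed=55.6 kt

Leg 1: heading 309.1°; drift -36.1° → track 273.0°, groundspeed 77.8 kt
Leg 2: heading 264.1°; drift -28.1° → track 236.0°, groundspeed 119.1 kt
Leg 3: heading 221.3°; drift -14.0° → track 207.3°, groundspeed 145.1 kt
Leg 4: heading 33.8°; drift +31.4° → track 65.2°, groundspeed 55.6 kt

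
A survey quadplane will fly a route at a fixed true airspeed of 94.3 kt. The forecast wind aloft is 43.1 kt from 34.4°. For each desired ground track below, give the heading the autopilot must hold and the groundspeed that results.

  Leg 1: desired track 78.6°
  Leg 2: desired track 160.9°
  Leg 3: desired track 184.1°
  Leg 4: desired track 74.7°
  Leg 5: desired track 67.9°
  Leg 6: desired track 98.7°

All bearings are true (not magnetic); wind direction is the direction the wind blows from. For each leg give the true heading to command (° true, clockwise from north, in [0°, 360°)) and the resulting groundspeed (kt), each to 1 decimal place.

Leg 1: desired track 78.6°; wind correction -18.6° → command heading 60.0°, groundspeed 58.5 kt
Leg 2: desired track 160.9°; wind correction -21.6° → command heading 139.3°, groundspeed 113.3 kt
Leg 3: desired track 184.1°; wind correction -13.3° → command heading 170.8°, groundspeed 129.0 kt
Leg 4: desired track 74.7°; wind correction -17.2° → command heading 57.5°, groundspeed 57.2 kt
Leg 5: desired track 67.9°; wind correction -14.6° → command heading 53.3°, groundspeed 55.3 kt
Leg 6: desired track 98.7°; wind correction -24.3° → command heading 74.4°, groundspeed 67.2 kt

Leg 1: heading=60.0°, groundspeed=58.5 kt
Leg 2: heading=139.3°, groundspeed=113.3 kt
Leg 3: heading=170.8°, groundspeed=129.0 kt
Leg 4: heading=57.5°, groundspeed=57.2 kt
Leg 5: heading=53.3°, groundspeed=55.3 kt
Leg 6: heading=74.4°, groundspeed=67.2 kt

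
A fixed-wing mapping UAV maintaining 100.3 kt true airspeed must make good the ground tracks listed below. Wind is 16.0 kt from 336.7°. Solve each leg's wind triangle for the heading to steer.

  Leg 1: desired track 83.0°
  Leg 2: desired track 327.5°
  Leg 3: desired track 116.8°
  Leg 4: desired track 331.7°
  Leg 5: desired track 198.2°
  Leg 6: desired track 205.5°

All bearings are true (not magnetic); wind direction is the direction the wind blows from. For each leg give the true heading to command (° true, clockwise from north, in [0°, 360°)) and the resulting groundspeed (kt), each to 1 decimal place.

Leg 1: desired track 83.0°; wind correction -8.8° → command heading 74.2°, groundspeed 103.6 kt
Leg 2: desired track 327.5°; wind correction +1.5° → command heading 329.0°, groundspeed 84.5 kt
Leg 3: desired track 116.8°; wind correction -5.9° → command heading 110.9°, groundspeed 112.0 kt
Leg 4: desired track 331.7°; wind correction +0.8° → command heading 332.5°, groundspeed 84.4 kt
Leg 5: desired track 198.2°; wind correction +6.1° → command heading 204.3°, groundspeed 111.7 kt
Leg 6: desired track 205.5°; wind correction +6.9° → command heading 212.4°, groundspeed 110.1 kt

Leg 1: heading=74.2°, groundspeed=103.6 kt
Leg 2: heading=329.0°, groundspeed=84.5 kt
Leg 3: heading=110.9°, groundspeed=112.0 kt
Leg 4: heading=332.5°, groundspeed=84.4 kt
Leg 5: heading=204.3°, groundspeed=111.7 kt
Leg 6: heading=212.4°, groundspeed=110.1 kt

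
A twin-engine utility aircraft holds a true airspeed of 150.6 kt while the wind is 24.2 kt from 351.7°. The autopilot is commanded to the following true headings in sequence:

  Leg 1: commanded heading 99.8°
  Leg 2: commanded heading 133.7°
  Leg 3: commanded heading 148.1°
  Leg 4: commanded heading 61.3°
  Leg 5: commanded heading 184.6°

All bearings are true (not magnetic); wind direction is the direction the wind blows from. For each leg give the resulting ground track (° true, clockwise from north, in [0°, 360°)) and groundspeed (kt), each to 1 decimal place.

Leg 1: track=108.1°, groundspeed=159.8 kt
Leg 2: track=138.7°, groundspeed=170.3 kt
Leg 3: track=151.3°, groundspeed=173.0 kt
Leg 4: track=70.4°, groundspeed=144.0 kt
Leg 5: track=182.8°, groundspeed=174.3 kt

Leg 1: heading 99.8°; drift +8.3° → track 108.1°, groundspeed 159.8 kt
Leg 2: heading 133.7°; drift +5.0° → track 138.7°, groundspeed 170.3 kt
Leg 3: heading 148.1°; drift +3.2° → track 151.3°, groundspeed 173.0 kt
Leg 4: heading 61.3°; drift +9.1° → track 70.4°, groundspeed 144.0 kt
Leg 5: heading 184.6°; drift -1.8° → track 182.8°, groundspeed 174.3 kt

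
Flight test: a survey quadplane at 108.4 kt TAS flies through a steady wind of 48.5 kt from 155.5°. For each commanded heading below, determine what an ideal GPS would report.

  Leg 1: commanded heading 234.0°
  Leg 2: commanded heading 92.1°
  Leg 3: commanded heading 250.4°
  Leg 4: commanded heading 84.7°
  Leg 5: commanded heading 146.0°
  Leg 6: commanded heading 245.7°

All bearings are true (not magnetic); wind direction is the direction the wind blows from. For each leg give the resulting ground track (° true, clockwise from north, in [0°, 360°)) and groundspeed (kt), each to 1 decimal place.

Leg 1: heading 234.0°; drift +25.7° → track 259.7°, groundspeed 109.6 kt
Leg 2: heading 92.1°; drift -26.6° → track 65.5°, groundspeed 96.9 kt
Leg 3: heading 250.4°; drift +23.2° → track 273.6°, groundspeed 122.5 kt
Leg 4: heading 84.7°; drift -26.4° → track 58.3°, groundspeed 103.2 kt
Leg 5: heading 146.0°; drift -7.5° → track 138.5°, groundspeed 61.1 kt
Leg 6: heading 245.7°; drift +24.1° → track 269.8°, groundspeed 118.9 kt

Leg 1: track=259.7°, groundspeed=109.6 kt
Leg 2: track=65.5°, groundspeed=96.9 kt
Leg 3: track=273.6°, groundspeed=122.5 kt
Leg 4: track=58.3°, groundspeed=103.2 kt
Leg 5: track=138.5°, groundspeed=61.1 kt
Leg 6: track=269.8°, groundspeed=118.9 kt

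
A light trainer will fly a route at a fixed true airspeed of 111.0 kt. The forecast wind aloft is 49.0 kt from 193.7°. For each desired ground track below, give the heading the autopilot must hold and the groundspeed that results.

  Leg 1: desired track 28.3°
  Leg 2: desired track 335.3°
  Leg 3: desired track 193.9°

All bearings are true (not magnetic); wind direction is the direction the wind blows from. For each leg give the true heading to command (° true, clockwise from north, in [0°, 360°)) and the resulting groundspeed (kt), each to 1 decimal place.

Leg 1: desired track 28.3°; wind correction +6.4° → command heading 34.7°, groundspeed 157.7 kt
Leg 2: desired track 335.3°; wind correction -15.9° → command heading 319.4°, groundspeed 145.1 kt
Leg 3: desired track 193.9°; wind correction -0.1° → command heading 193.8°, groundspeed 62.0 kt

Leg 1: heading=34.7°, groundspeed=157.7 kt
Leg 2: heading=319.4°, groundspeed=145.1 kt
Leg 3: heading=193.8°, groundspeed=62.0 kt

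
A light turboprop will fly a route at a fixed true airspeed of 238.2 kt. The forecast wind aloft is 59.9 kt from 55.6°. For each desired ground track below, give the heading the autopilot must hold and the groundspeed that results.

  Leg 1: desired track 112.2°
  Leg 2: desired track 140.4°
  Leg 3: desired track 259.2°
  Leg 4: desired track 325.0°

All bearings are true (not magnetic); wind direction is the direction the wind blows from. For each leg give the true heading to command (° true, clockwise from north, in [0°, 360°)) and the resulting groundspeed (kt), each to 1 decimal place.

Leg 1: desired track 112.2°; wind correction -12.1° → command heading 100.1°, groundspeed 199.9 kt
Leg 2: desired track 140.4°; wind correction -14.5° → command heading 125.9°, groundspeed 225.2 kt
Leg 3: desired track 259.2°; wind correction +5.8° → command heading 265.0°, groundspeed 291.9 kt
Leg 4: desired track 325.0°; wind correction +14.6° → command heading 339.6°, groundspeed 231.2 kt

Leg 1: heading=100.1°, groundspeed=199.9 kt
Leg 2: heading=125.9°, groundspeed=225.2 kt
Leg 3: heading=265.0°, groundspeed=291.9 kt
Leg 4: heading=339.6°, groundspeed=231.2 kt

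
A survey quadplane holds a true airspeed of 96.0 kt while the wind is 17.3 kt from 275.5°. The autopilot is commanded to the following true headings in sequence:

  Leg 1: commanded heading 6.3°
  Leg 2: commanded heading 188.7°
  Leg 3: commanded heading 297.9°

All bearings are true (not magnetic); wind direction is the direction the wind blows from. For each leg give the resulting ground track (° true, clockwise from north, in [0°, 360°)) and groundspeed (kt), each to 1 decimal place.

Leg 1: track=16.5°, groundspeed=97.8 kt
Leg 2: track=178.4°, groundspeed=96.6 kt
Leg 3: track=302.6°, groundspeed=80.3 kt

Leg 1: heading 6.3°; drift +10.2° → track 16.5°, groundspeed 97.8 kt
Leg 2: heading 188.7°; drift -10.3° → track 178.4°, groundspeed 96.6 kt
Leg 3: heading 297.9°; drift +4.7° → track 302.6°, groundspeed 80.3 kt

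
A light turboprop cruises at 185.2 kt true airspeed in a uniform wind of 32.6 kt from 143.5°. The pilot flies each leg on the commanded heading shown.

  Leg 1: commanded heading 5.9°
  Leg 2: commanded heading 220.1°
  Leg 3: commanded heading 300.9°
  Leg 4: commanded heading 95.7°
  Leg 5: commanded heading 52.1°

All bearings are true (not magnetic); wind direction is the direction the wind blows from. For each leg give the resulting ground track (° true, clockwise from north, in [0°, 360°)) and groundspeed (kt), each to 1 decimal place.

Leg 1: track=359.9°, groundspeed=210.4 kt
Leg 2: track=230.2°, groundspeed=180.5 kt
Leg 3: track=304.2°, groundspeed=215.7 kt
Leg 4: track=87.3°, groundspeed=165.1 kt
Leg 5: track=42.2°, groundspeed=188.8 kt

Leg 1: heading 5.9°; drift -6.0° → track 359.9°, groundspeed 210.4 kt
Leg 2: heading 220.1°; drift +10.1° → track 230.2°, groundspeed 180.5 kt
Leg 3: heading 300.9°; drift +3.3° → track 304.2°, groundspeed 215.7 kt
Leg 4: heading 95.7°; drift -8.4° → track 87.3°, groundspeed 165.1 kt
Leg 5: heading 52.1°; drift -9.9° → track 42.2°, groundspeed 188.8 kt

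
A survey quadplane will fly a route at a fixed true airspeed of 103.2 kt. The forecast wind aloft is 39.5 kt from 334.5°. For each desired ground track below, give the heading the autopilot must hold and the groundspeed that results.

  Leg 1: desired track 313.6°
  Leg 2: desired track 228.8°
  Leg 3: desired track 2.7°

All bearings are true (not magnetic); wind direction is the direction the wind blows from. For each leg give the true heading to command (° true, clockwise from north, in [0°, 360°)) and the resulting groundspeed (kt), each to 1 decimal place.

Leg 1: desired track 313.6°; wind correction +7.8° → command heading 321.4°, groundspeed 65.3 kt
Leg 2: desired track 228.8°; wind correction +21.6° → command heading 250.4°, groundspeed 106.6 kt
Leg 3: desired track 2.7°; wind correction -10.4° → command heading 352.3°, groundspeed 66.7 kt

Leg 1: heading=321.4°, groundspeed=65.3 kt
Leg 2: heading=250.4°, groundspeed=106.6 kt
Leg 3: heading=352.3°, groundspeed=66.7 kt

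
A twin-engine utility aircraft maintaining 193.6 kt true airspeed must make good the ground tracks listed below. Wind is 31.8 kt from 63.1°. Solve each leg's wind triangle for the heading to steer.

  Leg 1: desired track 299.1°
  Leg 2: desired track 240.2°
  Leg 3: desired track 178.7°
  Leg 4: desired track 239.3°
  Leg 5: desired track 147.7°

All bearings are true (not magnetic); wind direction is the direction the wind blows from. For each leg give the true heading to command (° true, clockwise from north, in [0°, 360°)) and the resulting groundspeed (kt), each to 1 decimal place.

Leg 1: heading=306.9°, groundspeed=209.6 kt
Leg 2: heading=239.7°, groundspeed=225.4 kt
Leg 3: heading=170.2°, groundspeed=205.2 kt
Leg 4: heading=238.7°, groundspeed=225.3 kt
Leg 5: heading=138.3°, groundspeed=188.0 kt

Leg 1: desired track 299.1°; wind correction +7.8° → command heading 306.9°, groundspeed 209.6 kt
Leg 2: desired track 240.2°; wind correction -0.5° → command heading 239.7°, groundspeed 225.4 kt
Leg 3: desired track 178.7°; wind correction -8.5° → command heading 170.2°, groundspeed 205.2 kt
Leg 4: desired track 239.3°; wind correction -0.6° → command heading 238.7°, groundspeed 225.3 kt
Leg 5: desired track 147.7°; wind correction -9.4° → command heading 138.3°, groundspeed 188.0 kt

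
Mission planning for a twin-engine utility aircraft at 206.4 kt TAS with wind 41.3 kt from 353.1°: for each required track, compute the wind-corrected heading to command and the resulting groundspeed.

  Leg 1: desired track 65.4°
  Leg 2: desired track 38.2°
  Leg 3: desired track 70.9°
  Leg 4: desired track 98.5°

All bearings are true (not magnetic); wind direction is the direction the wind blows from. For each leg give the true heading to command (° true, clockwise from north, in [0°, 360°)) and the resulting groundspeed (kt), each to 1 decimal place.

Leg 1: desired track 65.4°; wind correction -11.0° → command heading 54.4°, groundspeed 190.1 kt
Leg 2: desired track 38.2°; wind correction -8.1° → command heading 30.1°, groundspeed 175.2 kt
Leg 3: desired track 70.9°; wind correction -11.3° → command heading 59.6°, groundspeed 193.7 kt
Leg 4: desired track 98.5°; wind correction -11.1° → command heading 87.4°, groundspeed 213.5 kt

Leg 1: heading=54.4°, groundspeed=190.1 kt
Leg 2: heading=30.1°, groundspeed=175.2 kt
Leg 3: heading=59.6°, groundspeed=193.7 kt
Leg 4: heading=87.4°, groundspeed=213.5 kt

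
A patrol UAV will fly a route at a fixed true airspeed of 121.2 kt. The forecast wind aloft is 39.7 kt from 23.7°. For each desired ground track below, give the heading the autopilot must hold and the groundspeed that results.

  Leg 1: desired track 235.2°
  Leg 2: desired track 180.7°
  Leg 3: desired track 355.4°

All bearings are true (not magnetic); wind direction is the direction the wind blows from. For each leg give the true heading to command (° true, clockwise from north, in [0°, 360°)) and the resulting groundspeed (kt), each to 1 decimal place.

Leg 1: desired track 235.2°; wind correction +9.9° → command heading 245.1°, groundspeed 153.3 kt
Leg 2: desired track 180.7°; wind correction -7.4° → command heading 173.3°, groundspeed 156.7 kt
Leg 3: desired track 355.4°; wind correction +8.9° → command heading 4.3°, groundspeed 84.8 kt

Leg 1: heading=245.1°, groundspeed=153.3 kt
Leg 2: heading=173.3°, groundspeed=156.7 kt
Leg 3: heading=4.3°, groundspeed=84.8 kt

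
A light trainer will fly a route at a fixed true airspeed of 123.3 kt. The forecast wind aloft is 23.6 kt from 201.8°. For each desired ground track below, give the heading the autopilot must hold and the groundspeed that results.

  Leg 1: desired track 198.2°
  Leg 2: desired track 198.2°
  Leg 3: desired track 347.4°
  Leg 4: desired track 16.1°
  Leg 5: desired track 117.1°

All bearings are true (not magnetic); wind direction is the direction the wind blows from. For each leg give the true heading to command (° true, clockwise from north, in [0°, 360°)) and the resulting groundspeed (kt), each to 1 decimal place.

Leg 1: heading=198.9°, groundspeed=99.7 kt
Leg 2: heading=198.9°, groundspeed=99.7 kt
Leg 3: heading=341.2°, groundspeed=142.0 kt
Leg 4: heading=15.0°, groundspeed=146.8 kt
Leg 5: heading=128.1°, groundspeed=118.9 kt

Leg 1: desired track 198.2°; wind correction +0.7° → command heading 198.9°, groundspeed 99.7 kt
Leg 2: desired track 198.2°; wind correction +0.7° → command heading 198.9°, groundspeed 99.7 kt
Leg 3: desired track 347.4°; wind correction -6.2° → command heading 341.2°, groundspeed 142.0 kt
Leg 4: desired track 16.1°; wind correction -1.1° → command heading 15.0°, groundspeed 146.8 kt
Leg 5: desired track 117.1°; wind correction +11.0° → command heading 128.1°, groundspeed 118.9 kt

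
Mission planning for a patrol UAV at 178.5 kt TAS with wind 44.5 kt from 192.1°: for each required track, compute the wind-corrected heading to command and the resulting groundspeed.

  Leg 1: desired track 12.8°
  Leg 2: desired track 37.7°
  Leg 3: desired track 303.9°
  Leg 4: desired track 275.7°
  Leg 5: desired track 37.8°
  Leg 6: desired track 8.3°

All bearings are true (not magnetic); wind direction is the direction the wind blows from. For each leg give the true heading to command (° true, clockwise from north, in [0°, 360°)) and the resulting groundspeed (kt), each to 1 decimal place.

Leg 1: desired track 12.8°; wind correction +0.2° → command heading 13.0°, groundspeed 223.0 kt
Leg 2: desired track 37.7°; wind correction +6.2° → command heading 43.9°, groundspeed 217.6 kt
Leg 3: desired track 303.9°; wind correction -13.4° → command heading 290.5°, groundspeed 190.2 kt
Leg 4: desired track 275.7°; wind correction -14.3° → command heading 261.4°, groundspeed 168.0 kt
Leg 5: desired track 37.8°; wind correction +6.2° → command heading 44.0°, groundspeed 217.6 kt
Leg 6: desired track 8.3°; wind correction -0.9° → command heading 7.4°, groundspeed 222.9 kt

Leg 1: heading=13.0°, groundspeed=223.0 kt
Leg 2: heading=43.9°, groundspeed=217.6 kt
Leg 3: heading=290.5°, groundspeed=190.2 kt
Leg 4: heading=261.4°, groundspeed=168.0 kt
Leg 5: heading=44.0°, groundspeed=217.6 kt
Leg 6: heading=7.4°, groundspeed=222.9 kt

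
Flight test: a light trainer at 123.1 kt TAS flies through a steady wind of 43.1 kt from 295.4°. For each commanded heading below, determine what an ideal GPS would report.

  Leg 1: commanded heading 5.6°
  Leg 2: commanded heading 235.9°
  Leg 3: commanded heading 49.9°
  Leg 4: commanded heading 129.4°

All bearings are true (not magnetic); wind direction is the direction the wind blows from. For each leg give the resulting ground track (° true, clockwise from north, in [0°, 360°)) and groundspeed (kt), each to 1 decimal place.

Leg 1: track=26.1°, groundspeed=115.8 kt
Leg 2: track=215.8°, groundspeed=107.8 kt
Leg 3: track=65.4°, groundspeed=146.3 kt
Leg 4: track=125.8°, groundspeed=165.2 kt

Leg 1: heading 5.6°; drift +20.5° → track 26.1°, groundspeed 115.8 kt
Leg 2: heading 235.9°; drift -20.1° → track 215.8°, groundspeed 107.8 kt
Leg 3: heading 49.9°; drift +15.5° → track 65.4°, groundspeed 146.3 kt
Leg 4: heading 129.4°; drift -3.6° → track 125.8°, groundspeed 165.2 kt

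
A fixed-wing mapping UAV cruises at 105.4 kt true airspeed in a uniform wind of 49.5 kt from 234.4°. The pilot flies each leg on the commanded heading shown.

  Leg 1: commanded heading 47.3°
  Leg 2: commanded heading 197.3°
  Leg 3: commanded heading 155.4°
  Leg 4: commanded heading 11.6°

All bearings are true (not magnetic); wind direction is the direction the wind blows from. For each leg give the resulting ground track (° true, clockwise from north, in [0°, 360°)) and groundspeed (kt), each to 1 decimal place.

Leg 1: heading 47.3°; drift +2.3° → track 49.6°, groundspeed 154.6 kt
Leg 2: heading 197.3°; drift -24.4° → track 172.9°, groundspeed 72.4 kt
Leg 3: heading 155.4°; drift -26.9° → track 128.5°, groundspeed 107.6 kt
Leg 4: heading 11.6°; drift +13.4° → track 25.0°, groundspeed 145.7 kt

Leg 1: track=49.6°, groundspeed=154.6 kt
Leg 2: track=172.9°, groundspeed=72.4 kt
Leg 3: track=128.5°, groundspeed=107.6 kt
Leg 4: track=25.0°, groundspeed=145.7 kt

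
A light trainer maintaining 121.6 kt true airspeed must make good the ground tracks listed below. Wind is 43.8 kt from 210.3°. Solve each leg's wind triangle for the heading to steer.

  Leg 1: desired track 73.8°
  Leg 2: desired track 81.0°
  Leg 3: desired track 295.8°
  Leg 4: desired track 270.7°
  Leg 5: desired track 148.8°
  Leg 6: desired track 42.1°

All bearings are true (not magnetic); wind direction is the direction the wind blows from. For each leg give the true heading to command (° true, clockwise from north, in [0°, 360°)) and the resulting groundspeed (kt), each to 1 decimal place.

Leg 1: desired track 73.8°; wind correction +14.4° → command heading 88.2°, groundspeed 149.6 kt
Leg 2: desired track 81.0°; wind correction +16.2° → command heading 97.2°, groundspeed 144.5 kt
Leg 3: desired track 295.8°; wind correction -21.0° → command heading 274.8°, groundspeed 110.1 kt
Leg 4: desired track 270.7°; wind correction -18.3° → command heading 252.4°, groundspeed 93.8 kt
Leg 5: desired track 148.8°; wind correction +18.5° → command heading 167.3°, groundspeed 94.4 kt
Leg 6: desired track 42.1°; wind correction +4.2° → command heading 46.3°, groundspeed 164.1 kt

Leg 1: heading=88.2°, groundspeed=149.6 kt
Leg 2: heading=97.2°, groundspeed=144.5 kt
Leg 3: heading=274.8°, groundspeed=110.1 kt
Leg 4: heading=252.4°, groundspeed=93.8 kt
Leg 5: heading=167.3°, groundspeed=94.4 kt
Leg 6: heading=46.3°, groundspeed=164.1 kt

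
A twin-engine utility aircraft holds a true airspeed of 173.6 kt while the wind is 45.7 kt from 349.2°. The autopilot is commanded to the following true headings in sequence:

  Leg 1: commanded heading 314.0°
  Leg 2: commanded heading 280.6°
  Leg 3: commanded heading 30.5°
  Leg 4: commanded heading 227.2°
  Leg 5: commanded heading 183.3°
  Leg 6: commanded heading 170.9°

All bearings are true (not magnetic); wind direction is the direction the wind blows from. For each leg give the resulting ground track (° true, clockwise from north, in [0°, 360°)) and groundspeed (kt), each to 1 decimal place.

Leg 1: track=303.1°, groundspeed=138.8 kt
Leg 2: track=265.4°, groundspeed=162.6 kt
Leg 3: track=42.7°, groundspeed=142.5 kt
Leg 4: track=216.1°, groundspeed=201.6 kt
Leg 5: track=180.4°, groundspeed=218.2 kt
Leg 6: track=170.5°, groundspeed=219.3 kt

Leg 1: heading 314.0°; drift -10.9° → track 303.1°, groundspeed 138.8 kt
Leg 2: heading 280.6°; drift -15.2° → track 265.4°, groundspeed 162.6 kt
Leg 3: heading 30.5°; drift +12.2° → track 42.7°, groundspeed 142.5 kt
Leg 4: heading 227.2°; drift -11.1° → track 216.1°, groundspeed 201.6 kt
Leg 5: heading 183.3°; drift -2.9° → track 180.4°, groundspeed 218.2 kt
Leg 6: heading 170.9°; drift -0.4° → track 170.5°, groundspeed 219.3 kt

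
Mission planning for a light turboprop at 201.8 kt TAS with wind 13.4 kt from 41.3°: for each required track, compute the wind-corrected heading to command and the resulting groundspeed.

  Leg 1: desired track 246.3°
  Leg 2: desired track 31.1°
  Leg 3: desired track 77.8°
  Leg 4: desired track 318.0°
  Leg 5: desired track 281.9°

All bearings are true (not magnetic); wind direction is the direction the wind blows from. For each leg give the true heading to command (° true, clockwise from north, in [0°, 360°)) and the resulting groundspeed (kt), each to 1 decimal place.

Leg 1: heading=247.9°, groundspeed=213.9 kt
Leg 2: heading=31.8°, groundspeed=188.6 kt
Leg 3: heading=75.5°, groundspeed=190.9 kt
Leg 4: heading=321.8°, groundspeed=199.8 kt
Leg 5: heading=285.2°, groundspeed=208.0 kt

Leg 1: desired track 246.3°; wind correction +1.6° → command heading 247.9°, groundspeed 213.9 kt
Leg 2: desired track 31.1°; wind correction +0.7° → command heading 31.8°, groundspeed 188.6 kt
Leg 3: desired track 77.8°; wind correction -2.3° → command heading 75.5°, groundspeed 190.9 kt
Leg 4: desired track 318.0°; wind correction +3.8° → command heading 321.8°, groundspeed 199.8 kt
Leg 5: desired track 281.9°; wind correction +3.3° → command heading 285.2°, groundspeed 208.0 kt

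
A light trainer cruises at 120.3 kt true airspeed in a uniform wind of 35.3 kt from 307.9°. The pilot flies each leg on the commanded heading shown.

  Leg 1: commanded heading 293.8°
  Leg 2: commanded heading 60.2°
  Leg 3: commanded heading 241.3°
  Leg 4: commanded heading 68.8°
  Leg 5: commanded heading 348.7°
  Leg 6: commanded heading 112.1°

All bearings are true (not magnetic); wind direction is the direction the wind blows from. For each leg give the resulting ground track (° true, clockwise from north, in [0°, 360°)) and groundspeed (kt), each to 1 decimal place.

Leg 1: heading 293.8°; drift -5.7° → track 288.1°, groundspeed 86.5 kt
Leg 2: heading 60.2°; drift +13.7° → track 73.9°, groundspeed 137.6 kt
Leg 3: heading 241.3°; drift -17.0° → track 224.3°, groundspeed 111.1 kt
Leg 4: heading 68.8°; drift +12.3° → track 81.1°, groundspeed 141.7 kt
Leg 5: heading 348.7°; drift +13.8° → track 2.5°, groundspeed 96.4 kt
Leg 6: heading 112.1°; drift +3.6° → track 115.7°, groundspeed 154.6 kt

Leg 1: track=288.1°, groundspeed=86.5 kt
Leg 2: track=73.9°, groundspeed=137.6 kt
Leg 3: track=224.3°, groundspeed=111.1 kt
Leg 4: track=81.1°, groundspeed=141.7 kt
Leg 5: track=2.5°, groundspeed=96.4 kt
Leg 6: track=115.7°, groundspeed=154.6 kt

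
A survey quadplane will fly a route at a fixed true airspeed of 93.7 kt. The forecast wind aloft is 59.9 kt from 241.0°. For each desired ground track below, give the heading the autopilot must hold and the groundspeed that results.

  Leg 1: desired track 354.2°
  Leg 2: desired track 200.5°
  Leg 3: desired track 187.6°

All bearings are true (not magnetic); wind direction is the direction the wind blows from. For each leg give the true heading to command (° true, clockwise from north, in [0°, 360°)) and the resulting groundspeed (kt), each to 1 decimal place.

Leg 1: heading=318.2°, groundspeed=99.4 kt
Leg 2: heading=225.0°, groundspeed=39.7 kt
Leg 3: heading=218.5°, groundspeed=44.7 kt

Leg 1: desired track 354.2°; wind correction -36.0° → command heading 318.2°, groundspeed 99.4 kt
Leg 2: desired track 200.5°; wind correction +24.5° → command heading 225.0°, groundspeed 39.7 kt
Leg 3: desired track 187.6°; wind correction +30.9° → command heading 218.5°, groundspeed 44.7 kt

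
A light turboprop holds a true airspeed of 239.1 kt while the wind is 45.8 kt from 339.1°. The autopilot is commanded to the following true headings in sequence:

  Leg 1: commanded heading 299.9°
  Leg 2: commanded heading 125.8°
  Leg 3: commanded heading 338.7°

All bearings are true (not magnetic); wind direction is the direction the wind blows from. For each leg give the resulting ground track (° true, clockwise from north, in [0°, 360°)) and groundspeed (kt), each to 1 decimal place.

Leg 1: track=291.8°, groundspeed=205.7 kt
Leg 2: track=131.0°, groundspeed=278.5 kt
Leg 3: track=338.6°, groundspeed=193.3 kt

Leg 1: heading 299.9°; drift -8.1° → track 291.8°, groundspeed 205.7 kt
Leg 2: heading 125.8°; drift +5.2° → track 131.0°, groundspeed 278.5 kt
Leg 3: heading 338.7°; drift -0.1° → track 338.6°, groundspeed 193.3 kt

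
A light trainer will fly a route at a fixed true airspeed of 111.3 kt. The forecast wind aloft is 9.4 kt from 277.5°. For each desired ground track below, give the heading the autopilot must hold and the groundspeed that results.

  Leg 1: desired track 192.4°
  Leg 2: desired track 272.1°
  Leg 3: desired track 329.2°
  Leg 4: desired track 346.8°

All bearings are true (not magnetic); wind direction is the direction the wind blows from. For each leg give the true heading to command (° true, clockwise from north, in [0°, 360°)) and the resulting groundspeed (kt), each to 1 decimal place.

Leg 1: desired track 192.4°; wind correction +4.8° → command heading 197.2°, groundspeed 110.1 kt
Leg 2: desired track 272.1°; wind correction +0.5° → command heading 272.6°, groundspeed 101.9 kt
Leg 3: desired track 329.2°; wind correction -3.8° → command heading 325.4°, groundspeed 105.2 kt
Leg 4: desired track 346.8°; wind correction -4.5° → command heading 342.3°, groundspeed 107.6 kt

Leg 1: heading=197.2°, groundspeed=110.1 kt
Leg 2: heading=272.6°, groundspeed=101.9 kt
Leg 3: heading=325.4°, groundspeed=105.2 kt
Leg 4: heading=342.3°, groundspeed=107.6 kt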